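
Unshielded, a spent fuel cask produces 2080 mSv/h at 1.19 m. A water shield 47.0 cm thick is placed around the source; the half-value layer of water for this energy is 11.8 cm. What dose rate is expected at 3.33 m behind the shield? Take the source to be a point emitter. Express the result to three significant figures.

Distance alone: (1.19/3.33)² = 0.1277, so 2080 × 0.1277 = 265.6 mSv/h.
Shield: 47.0/11.8 = 3.983 half-value layers → attenuation 2^(−3.983) = 0.06324.
Combined: 265.6 × 0.06324 = 16.80 mSv/h.

16.8 mSv/h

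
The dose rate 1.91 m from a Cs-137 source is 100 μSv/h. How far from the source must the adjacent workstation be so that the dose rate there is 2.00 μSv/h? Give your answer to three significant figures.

Intensity scales as (d₁/d₂)², so d₂ = d₁·√(I₁/I₂).
I₁/I₂ = 100/2.00 = 50.00, so d₂ = 1.91 × √50.00 = 13.51 m.

13.5 m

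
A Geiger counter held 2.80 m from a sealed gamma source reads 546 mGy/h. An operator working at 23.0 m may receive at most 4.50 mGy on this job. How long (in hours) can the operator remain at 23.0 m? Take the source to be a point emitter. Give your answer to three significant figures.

0.556 h

By the inverse-square law, rate at 23.0 m:
546 × (2.80/23.0)² = 546 × 0.01482 = 8.092 mGy/h.
Stay time = 4.50 mGy ÷ 8.092 mGy/h = 0.5561 h.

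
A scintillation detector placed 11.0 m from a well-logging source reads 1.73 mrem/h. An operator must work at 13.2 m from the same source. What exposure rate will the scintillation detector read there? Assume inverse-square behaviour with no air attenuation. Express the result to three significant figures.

1.20 mrem/h

Applying the 1/r² law, scaling from 11.0 m to 13.2 m:
1.73 × (11.0/13.2)² = 1.73 × 0.6944 = 1.201 mrem/h.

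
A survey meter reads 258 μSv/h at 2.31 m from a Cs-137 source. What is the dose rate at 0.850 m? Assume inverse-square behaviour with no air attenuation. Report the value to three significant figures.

Since intensity falls as 1/r², the rate at 0.850 m is
(2.31/0.850)² = 7.386, so 258 × 7.386 = 1906 μSv/h.

1910 μSv/h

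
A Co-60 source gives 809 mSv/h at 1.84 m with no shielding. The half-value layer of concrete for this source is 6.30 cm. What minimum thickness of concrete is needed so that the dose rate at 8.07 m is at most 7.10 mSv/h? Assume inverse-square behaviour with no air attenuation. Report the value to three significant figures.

16.2 cm

At 8.07 m, distance alone gives 809 × (1.84/8.07)² = 809 × 0.05199 = 42.06 mSv/h.
Further attenuation needed: 42.06/7.10 = 5.924.
n = log₂(5.924) = 2.567 half-value layers.
Thickness = 2.567 × 6.30 cm = 16.17 cm.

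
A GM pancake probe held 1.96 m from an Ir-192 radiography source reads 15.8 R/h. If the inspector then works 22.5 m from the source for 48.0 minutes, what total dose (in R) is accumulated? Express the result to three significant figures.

0.0959 R

Intensity scales as (d₁/d₂)², so rate at 22.5 m:
15.8 × (1.96/22.5)² = 15.8 × 0.007588 = 0.1199 R/h.
Dose = rate × time = 0.1199 R/h × 0.8000 h = 0.09592 R.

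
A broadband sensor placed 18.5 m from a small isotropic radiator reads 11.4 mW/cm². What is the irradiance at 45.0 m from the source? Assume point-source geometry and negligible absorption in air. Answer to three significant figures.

Since intensity falls as 1/r², scaling from 18.5 m to 45.0 m:
(18.5/45.0)² = 0.1690, so 11.4 × 0.1690 = 1.927 mW/cm².

1.93 mW/cm²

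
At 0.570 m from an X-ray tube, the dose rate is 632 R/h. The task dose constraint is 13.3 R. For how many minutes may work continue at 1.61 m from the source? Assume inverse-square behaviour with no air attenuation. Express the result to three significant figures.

By the inverse-square law, rate at 1.61 m:
(0.570/1.61)² = 0.1253, so 632 × 0.1253 = 79.19 R/h.
Stay time = 13.3 R ÷ 79.19 R/h = 0.1680 h = 10.08 min.

10.1 min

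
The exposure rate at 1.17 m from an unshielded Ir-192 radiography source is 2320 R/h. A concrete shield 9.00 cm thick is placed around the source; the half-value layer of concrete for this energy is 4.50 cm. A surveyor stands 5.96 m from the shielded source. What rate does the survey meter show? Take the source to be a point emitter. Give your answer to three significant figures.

22.4 R/h

Distance alone: 2320 × (1.17/5.96)² = 2320 × 0.03854 = 89.41 R/h.
Shield: 9.00/4.50 = 2.000 half-value layers → attenuation 2^(−2.000) = 0.2500.
Combined: 89.41 × 0.2500 = 22.35 R/h.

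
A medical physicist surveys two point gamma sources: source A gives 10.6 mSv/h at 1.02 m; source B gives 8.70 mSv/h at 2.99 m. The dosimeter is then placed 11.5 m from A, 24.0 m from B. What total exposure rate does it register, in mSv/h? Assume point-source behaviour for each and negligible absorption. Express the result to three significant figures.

0.218 mSv/h

Each source contributes Iᵢ·(dᵢ/rᵢ)²; contributions add.
A: 10.6 × (1.02/11.5)² = 0.08339 mSv/h
B: 8.70 × (2.99/24.0)² = 0.1350 mSv/h
Total = 0.08339 + 0.1350 = 0.2184 mSv/h.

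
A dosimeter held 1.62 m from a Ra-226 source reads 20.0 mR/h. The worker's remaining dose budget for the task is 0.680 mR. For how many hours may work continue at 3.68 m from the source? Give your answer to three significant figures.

Since intensity falls as 1/r², rate at 3.68 m:
20.0 × (1.62/3.68)² = 20.0 × 0.1938 = 3.876 mR/h.
Stay time = 0.680 mR ÷ 3.876 mR/h = 0.1754 h.

0.175 h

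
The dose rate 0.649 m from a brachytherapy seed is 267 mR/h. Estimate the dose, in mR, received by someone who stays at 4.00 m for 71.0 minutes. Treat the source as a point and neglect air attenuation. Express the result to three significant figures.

Applying the 1/r² law, rate at 4.00 m:
267 × (0.649/4.00)² = 267 × 0.02633 = 7.030 mR/h.
Dose = rate × time = 7.030 mR/h × 1.183 h = 8.316 mR.

8.32 mR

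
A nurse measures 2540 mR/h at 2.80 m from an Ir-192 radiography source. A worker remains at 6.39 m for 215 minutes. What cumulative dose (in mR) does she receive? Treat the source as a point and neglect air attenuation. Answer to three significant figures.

1750 mR

Since intensity falls as 1/r², rate at 6.39 m:
(2.80/6.39)² = 0.1920, so 2540 × 0.1920 = 487.7 mR/h.
Dose = rate × time = 487.7 mR/h × 3.583 h = 1747 mR.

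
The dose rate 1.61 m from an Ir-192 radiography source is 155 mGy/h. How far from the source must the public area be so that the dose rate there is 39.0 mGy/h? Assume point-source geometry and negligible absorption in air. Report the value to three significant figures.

Since intensity falls as 1/r², d₂ = d₁·√(I₁/I₂).
I₁/I₂ = 155/39.0 = 3.974, so d₂ = 1.61 × √3.974 = 3.210 m.

3.21 m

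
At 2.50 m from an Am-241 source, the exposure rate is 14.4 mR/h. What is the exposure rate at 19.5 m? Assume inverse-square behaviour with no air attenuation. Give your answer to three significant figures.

0.237 mR/h

Intensity scales as (d₁/d₂)², so the rate at 19.5 m is
(2.50/19.5)² = 0.01644, so 14.4 × 0.01644 = 0.2367 mR/h.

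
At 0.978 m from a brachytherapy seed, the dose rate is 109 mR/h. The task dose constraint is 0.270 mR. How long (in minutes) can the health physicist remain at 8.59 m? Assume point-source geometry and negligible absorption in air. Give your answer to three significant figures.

11.5 min

Using I₁d₁² = I₂d₂², rate at 8.59 m:
109 × (0.978/8.59)² = 109 × 0.01296 = 1.413 mR/h.
Stay time = 0.270 mR ÷ 1.413 mR/h = 0.1911 h = 11.47 min.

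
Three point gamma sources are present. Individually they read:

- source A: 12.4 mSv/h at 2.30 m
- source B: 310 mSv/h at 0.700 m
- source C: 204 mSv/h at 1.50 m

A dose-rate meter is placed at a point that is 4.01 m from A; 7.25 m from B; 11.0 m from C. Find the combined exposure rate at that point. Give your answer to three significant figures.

10.8 mSv/h

Each source contributes Iᵢ·(dᵢ/rᵢ)²; contributions add.
A: 12.4 × (2.30/4.01)² = 4.079 mSv/h
B: 310 × (0.700/7.25)² = 2.890 mSv/h
C: 204 × (1.50/11.0)² = 3.793 mSv/h
Total = 4.079 + 2.890 + 3.793 = 10.76 mSv/h.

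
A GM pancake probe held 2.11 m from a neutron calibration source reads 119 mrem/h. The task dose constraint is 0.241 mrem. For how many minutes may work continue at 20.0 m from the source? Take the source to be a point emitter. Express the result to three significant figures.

10.9 min

Using I₁d₁² = I₂d₂², rate at 20.0 m:
119 × (2.11/20.0)² = 119 × 0.01113 = 1.324 mrem/h.
Stay time = 0.241 mrem ÷ 1.324 mrem/h = 0.1820 h = 10.92 min.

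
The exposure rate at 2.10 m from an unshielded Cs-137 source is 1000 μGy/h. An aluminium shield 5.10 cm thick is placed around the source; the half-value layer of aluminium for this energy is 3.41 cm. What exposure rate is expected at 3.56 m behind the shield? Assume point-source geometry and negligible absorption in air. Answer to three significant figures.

123 μGy/h

Distance alone: (2.10/3.56)² = 0.3480, so 1000 × 0.3480 = 348.0 μGy/h.
Shield: 5.10/3.41 = 1.496 half-value layers → attenuation 2^(−1.496) = 0.3545.
Combined: 348.0 × 0.3545 = 123.4 μGy/h.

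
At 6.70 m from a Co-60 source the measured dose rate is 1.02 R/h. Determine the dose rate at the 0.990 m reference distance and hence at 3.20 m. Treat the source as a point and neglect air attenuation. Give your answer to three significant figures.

Since intensity falls as 1/r²,
At 0.990 m: 1.02 × (6.70/0.990)² = 1.02 × 45.80 = 46.72 R/h
At 3.20 m: (0.990/3.20)² = 0.09571, so 46.72 × 0.09571 = 4.472 R/h.

46.7 R/h; 4.47 R/h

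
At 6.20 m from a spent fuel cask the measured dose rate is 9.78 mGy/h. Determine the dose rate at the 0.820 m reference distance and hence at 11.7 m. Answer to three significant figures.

Applying the 1/r² law,
At 0.820 m: (6.20/0.820)² = 57.17, so 9.78 × 57.17 = 559.1 mGy/h
At 11.7 m: 559.1 × (0.820/11.7)² = 559.1 × 0.004912 = 2.746 mGy/h.

559 mGy/h; 2.75 mGy/h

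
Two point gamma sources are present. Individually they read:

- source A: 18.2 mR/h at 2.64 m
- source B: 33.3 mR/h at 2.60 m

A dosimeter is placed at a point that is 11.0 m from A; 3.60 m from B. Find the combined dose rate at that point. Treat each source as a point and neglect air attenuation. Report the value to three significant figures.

18.4 mR/h

Each source contributes Iᵢ·(dᵢ/rᵢ)²; contributions add.
A: 18.2 × (2.64/11.0)² = 1.048 mR/h
B: 33.3 × (2.60/3.60)² = 17.37 mR/h
Total = 1.048 + 17.37 = 18.42 mR/h.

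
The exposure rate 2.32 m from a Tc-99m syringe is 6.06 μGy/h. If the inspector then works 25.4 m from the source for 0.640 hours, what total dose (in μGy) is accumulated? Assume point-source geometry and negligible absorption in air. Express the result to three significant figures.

Intensity scales as (d₁/d₂)², so rate at 25.4 m:
(2.32/25.4)² = 0.008343, so 6.06 × 0.008343 = 0.05056 μGy/h.
Dose = rate × time = 0.05056 μGy/h × 0.6400 h = 0.03236 μGy.

0.0324 μGy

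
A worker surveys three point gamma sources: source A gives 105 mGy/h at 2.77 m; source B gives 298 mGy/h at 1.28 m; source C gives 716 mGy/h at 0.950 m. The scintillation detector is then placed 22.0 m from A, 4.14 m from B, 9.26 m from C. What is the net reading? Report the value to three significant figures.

37.7 mGy/h

By superposition, sum each source's inverse-square contribution:
A: 105 × (2.77/22.0)² = 1.665 mGy/h
B: 298 × (1.28/4.14)² = 28.49 mGy/h
C: 716 × (0.950/9.26)² = 7.536 mGy/h
Total = 1.665 + 28.49 + 7.536 = 37.69 mGy/h.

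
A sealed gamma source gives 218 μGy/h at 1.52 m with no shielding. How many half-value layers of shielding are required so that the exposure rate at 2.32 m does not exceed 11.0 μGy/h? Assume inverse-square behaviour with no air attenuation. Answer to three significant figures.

3.09 half-value layers

At 2.32 m, distance alone gives 218 × (1.52/2.32)² = 218 × 0.4293 = 93.59 μGy/h.
Further attenuation needed: 93.59/11.0 = 8.508.
n = log₂(8.508) = 3.089 half-value layers.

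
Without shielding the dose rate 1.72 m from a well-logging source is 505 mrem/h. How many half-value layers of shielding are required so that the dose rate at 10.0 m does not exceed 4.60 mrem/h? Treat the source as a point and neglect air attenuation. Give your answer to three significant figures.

1.70 half-value layers

At 10.0 m, distance alone gives 505 × (1.72/10.0)² = 505 × 0.02958 = 14.94 mrem/h.
Further attenuation needed: 14.94/4.60 = 3.248.
n = log₂(3.248) = 1.700 half-value layers.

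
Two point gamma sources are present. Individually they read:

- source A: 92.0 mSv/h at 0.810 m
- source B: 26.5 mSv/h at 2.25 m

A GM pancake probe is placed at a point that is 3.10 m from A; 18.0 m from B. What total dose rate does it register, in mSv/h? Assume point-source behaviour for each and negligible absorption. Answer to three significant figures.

By superposition, sum each source's inverse-square contribution:
A: 92.0 × (0.810/3.10)² = 6.281 mSv/h
B: 26.5 × (2.25/18.0)² = 0.4141 mSv/h
Total = 6.281 + 0.4141 = 6.695 mSv/h.

6.70 mSv/h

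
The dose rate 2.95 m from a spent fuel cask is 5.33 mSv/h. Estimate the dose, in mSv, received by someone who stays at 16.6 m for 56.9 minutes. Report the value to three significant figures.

0.160 mSv

Since intensity falls as 1/r², rate at 16.6 m:
5.33 × (2.95/16.6)² = 5.33 × 0.03158 = 0.1683 mSv/h.
Dose = rate × time = 0.1683 mSv/h × 0.9483 h = 0.1596 mSv.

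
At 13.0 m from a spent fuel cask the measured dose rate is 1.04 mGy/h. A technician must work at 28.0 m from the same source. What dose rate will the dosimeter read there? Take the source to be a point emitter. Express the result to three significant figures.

Applying the 1/r² law, scaling from 13.0 m to 28.0 m:
(13.0/28.0)² = 0.2156, so 1.04 × 0.2156 = 0.2242 mGy/h.

0.224 mGy/h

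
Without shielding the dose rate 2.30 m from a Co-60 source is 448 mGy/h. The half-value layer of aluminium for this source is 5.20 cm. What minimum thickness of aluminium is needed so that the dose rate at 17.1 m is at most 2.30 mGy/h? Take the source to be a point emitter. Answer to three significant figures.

At 17.1 m, distance alone gives 448 × (2.30/17.1)² = 448 × 0.01809 = 8.104 mGy/h.
Further attenuation needed: 8.104/2.30 = 3.523.
n = log₂(3.523) = 1.817 half-value layers.
Thickness = 1.817 × 5.20 cm = 9.448 cm.

9.45 cm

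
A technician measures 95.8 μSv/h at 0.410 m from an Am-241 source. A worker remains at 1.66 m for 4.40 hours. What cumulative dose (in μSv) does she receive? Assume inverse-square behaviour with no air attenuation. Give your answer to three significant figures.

25.7 μSv

Intensity scales as (d₁/d₂)², so rate at 1.66 m:
95.8 × (0.410/1.66)² = 95.8 × 0.06100 = 5.844 μSv/h.
Dose = rate × time = 5.844 μSv/h × 4.400 h = 25.71 μSv.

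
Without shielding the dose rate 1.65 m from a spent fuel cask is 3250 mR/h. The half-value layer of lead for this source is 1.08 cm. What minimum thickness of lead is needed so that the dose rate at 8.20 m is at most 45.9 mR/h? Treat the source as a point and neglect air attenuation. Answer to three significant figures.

At 8.20 m, distance alone gives (1.65/8.20)² = 0.04049, so 3250 × 0.04049 = 131.6 mR/h.
Further attenuation needed: 131.6/45.9 = 2.867.
n = log₂(2.867) = 1.520 half-value layers.
Thickness = 1.520 × 1.08 cm = 1.642 cm.

1.64 cm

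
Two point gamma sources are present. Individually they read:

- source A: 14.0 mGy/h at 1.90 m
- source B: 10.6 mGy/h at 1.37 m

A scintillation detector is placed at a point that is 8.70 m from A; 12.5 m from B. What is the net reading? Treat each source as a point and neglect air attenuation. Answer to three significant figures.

0.795 mGy/h

Each source contributes Iᵢ·(dᵢ/rᵢ)²; contributions add.
A: 14.0 × (1.90/8.70)² = 0.6677 mGy/h
B: 10.6 × (1.37/12.5)² = 0.1273 mGy/h
Total = 0.6677 + 0.1273 = 0.7950 mGy/h.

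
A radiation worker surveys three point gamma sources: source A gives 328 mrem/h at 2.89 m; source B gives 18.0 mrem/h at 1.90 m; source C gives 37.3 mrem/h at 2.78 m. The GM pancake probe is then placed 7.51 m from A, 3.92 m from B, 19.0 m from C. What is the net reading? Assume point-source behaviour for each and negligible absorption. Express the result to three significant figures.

Each source contributes Iᵢ·(dᵢ/rᵢ)²; contributions add.
A: 328 × (2.89/7.51)² = 48.57 mrem/h
B: 18.0 × (1.90/3.92)² = 4.229 mrem/h
C: 37.3 × (2.78/19.0)² = 0.7985 mrem/h
Total = 48.57 + 4.229 + 0.7985 = 53.60 mrem/h.

53.6 mrem/h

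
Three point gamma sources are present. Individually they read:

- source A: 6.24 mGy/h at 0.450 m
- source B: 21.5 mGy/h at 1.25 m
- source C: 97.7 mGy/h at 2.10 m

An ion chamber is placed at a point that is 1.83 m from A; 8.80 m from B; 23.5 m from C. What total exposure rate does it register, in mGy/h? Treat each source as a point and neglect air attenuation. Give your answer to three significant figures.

Each source contributes Iᵢ·(dᵢ/rᵢ)²; contributions add.
A: 6.24 × (0.450/1.83)² = 0.3773 mGy/h
B: 21.5 × (1.25/8.80)² = 0.4338 mGy/h
C: 97.7 × (2.10/23.5)² = 0.7802 mGy/h
Total = 0.3773 + 0.4338 + 0.7802 = 1.591 mGy/h.

1.59 mGy/h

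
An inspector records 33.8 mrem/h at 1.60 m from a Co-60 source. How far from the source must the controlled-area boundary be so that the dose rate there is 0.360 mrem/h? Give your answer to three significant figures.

Since intensity falls as 1/r², d₂ = d₁·√(I₁/I₂).
I₁/I₂ = 33.8/0.360 = 93.89, so d₂ = 1.60 × √93.89 = 15.50 m.

15.5 m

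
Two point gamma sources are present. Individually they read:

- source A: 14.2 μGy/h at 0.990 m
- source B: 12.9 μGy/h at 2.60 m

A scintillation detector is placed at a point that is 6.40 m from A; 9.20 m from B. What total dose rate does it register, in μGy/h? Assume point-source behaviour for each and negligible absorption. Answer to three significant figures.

1.37 μGy/h

Each source contributes Iᵢ·(dᵢ/rᵢ)²; contributions add.
A: 14.2 × (0.990/6.40)² = 0.3398 μGy/h
B: 12.9 × (2.60/9.20)² = 1.030 μGy/h
Total = 0.3398 + 1.030 = 1.370 μGy/h.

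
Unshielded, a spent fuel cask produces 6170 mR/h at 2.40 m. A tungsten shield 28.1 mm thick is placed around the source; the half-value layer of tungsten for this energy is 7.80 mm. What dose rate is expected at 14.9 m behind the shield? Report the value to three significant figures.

13.2 mR/h

Distance alone: 6170 × (2.40/14.9)² = 6170 × 0.02594 = 160.0 mR/h.
Shield: 28.1/7.80 = 3.603 half-value layers → attenuation 2^(−3.603) = 0.08230.
Combined: 160.0 × 0.08230 = 13.17 mR/h.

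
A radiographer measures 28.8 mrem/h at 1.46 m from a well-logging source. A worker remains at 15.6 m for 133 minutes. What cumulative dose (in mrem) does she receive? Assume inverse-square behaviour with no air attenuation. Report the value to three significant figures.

Since intensity falls as 1/r², rate at 15.6 m:
28.8 × (1.46/15.6)² = 28.8 × 0.008759 = 0.2523 mrem/h.
Dose = rate × time = 0.2523 mrem/h × 2.217 h = 0.5593 mrem.

0.559 mrem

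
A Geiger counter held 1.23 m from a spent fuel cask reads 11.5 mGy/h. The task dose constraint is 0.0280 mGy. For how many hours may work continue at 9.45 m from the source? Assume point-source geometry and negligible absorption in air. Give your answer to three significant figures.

0.144 h

Using I₁d₁² = I₂d₂², rate at 9.45 m:
(1.23/9.45)² = 0.01694, so 11.5 × 0.01694 = 0.1948 mGy/h.
Stay time = 0.0280 mGy ÷ 0.1948 mGy/h = 0.1437 h.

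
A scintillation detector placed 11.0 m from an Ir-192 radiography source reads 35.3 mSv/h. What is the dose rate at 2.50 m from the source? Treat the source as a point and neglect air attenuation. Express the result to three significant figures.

Using I₁d₁² = I₂d₂², scaling from 11.0 m to 2.50 m:
35.3 × (11.0/2.50)² = 35.3 × 19.36 = 683.4 mSv/h.

683 mSv/h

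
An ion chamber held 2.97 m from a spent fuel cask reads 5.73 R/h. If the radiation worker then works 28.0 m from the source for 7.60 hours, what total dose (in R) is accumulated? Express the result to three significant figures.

Applying the 1/r² law, rate at 28.0 m:
(2.97/28.0)² = 0.01125, so 5.73 × 0.01125 = 0.06446 R/h.
Dose = rate × time = 0.06446 R/h × 7.600 h = 0.4899 R.

0.490 R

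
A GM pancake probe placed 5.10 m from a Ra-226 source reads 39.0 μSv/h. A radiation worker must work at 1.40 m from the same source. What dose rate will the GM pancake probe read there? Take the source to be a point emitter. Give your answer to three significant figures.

Applying the 1/r² law, scaling from 5.10 m to 1.40 m:
39.0 × (5.10/1.40)² = 39.0 × 13.27 = 517.5 μSv/h.

518 μSv/h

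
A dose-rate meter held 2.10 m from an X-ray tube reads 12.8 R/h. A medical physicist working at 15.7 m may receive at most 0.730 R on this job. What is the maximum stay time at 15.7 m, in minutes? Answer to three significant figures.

Since intensity falls as 1/r², rate at 15.7 m:
12.8 × (2.10/15.7)² = 12.8 × 0.01789 = 0.2290 R/h.
Stay time = 0.730 R ÷ 0.2290 R/h = 3.188 h = 191.3 min.

191 min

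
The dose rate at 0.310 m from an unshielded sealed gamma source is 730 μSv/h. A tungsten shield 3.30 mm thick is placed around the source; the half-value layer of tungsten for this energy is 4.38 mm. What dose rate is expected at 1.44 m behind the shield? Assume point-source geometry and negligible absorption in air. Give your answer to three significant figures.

20.1 μSv/h

Distance alone: (0.310/1.44)² = 0.04634, so 730 × 0.04634 = 33.83 μSv/h.
Shield: 3.30/4.38 = 0.7534 half-value layers → attenuation 2^(−0.7534) = 0.5932.
Combined: 33.83 × 0.5932 = 20.07 μSv/h.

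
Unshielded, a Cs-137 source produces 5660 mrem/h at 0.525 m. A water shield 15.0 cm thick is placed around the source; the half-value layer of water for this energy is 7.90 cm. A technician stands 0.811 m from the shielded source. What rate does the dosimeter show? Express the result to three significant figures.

Distance alone: (0.525/0.811)² = 0.4191, so 5660 × 0.4191 = 2372 mrem/h.
Shield: 15.0/7.90 = 1.899 half-value layers → attenuation 2^(−1.899) = 0.2681.
Combined: 2372 × 0.2681 = 635.9 mrem/h.

636 mrem/h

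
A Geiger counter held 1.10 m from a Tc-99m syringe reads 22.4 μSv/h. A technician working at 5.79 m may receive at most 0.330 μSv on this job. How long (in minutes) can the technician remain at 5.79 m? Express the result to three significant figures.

24.5 min

Using I₁d₁² = I₂d₂², rate at 5.79 m:
22.4 × (1.10/5.79)² = 22.4 × 0.03609 = 0.8084 μSv/h.
Stay time = 0.330 μSv ÷ 0.8084 μSv/h = 0.4082 h = 24.49 min.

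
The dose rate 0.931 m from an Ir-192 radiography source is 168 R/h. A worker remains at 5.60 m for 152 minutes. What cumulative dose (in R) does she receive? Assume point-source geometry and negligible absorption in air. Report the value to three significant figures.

Applying the 1/r² law, rate at 5.60 m:
168 × (0.931/5.60)² = 168 × 0.02764 = 4.644 R/h.
Dose = rate × time = 4.644 R/h × 2.533 h = 11.76 R.

11.8 R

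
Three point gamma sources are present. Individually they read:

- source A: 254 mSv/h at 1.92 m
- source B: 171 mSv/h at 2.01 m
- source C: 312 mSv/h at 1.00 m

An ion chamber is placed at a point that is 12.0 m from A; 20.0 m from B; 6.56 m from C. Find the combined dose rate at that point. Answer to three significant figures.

By superposition, sum each source's inverse-square contribution:
A: 254 × (1.92/12.0)² = 6.502 mSv/h
B: 171 × (2.01/20.0)² = 1.727 mSv/h
C: 312 × (1.00/6.56)² = 7.250 mSv/h
Total = 6.502 + 1.727 + 7.250 = 15.48 mSv/h.

15.5 mSv/h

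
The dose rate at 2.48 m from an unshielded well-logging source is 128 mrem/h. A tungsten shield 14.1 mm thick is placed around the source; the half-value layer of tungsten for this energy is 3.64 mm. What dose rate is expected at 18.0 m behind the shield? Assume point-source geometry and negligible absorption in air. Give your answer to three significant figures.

0.166 mrem/h

Distance alone: 128 × (2.48/18.0)² = 128 × 0.01898 = 2.429 mrem/h.
Shield: 14.1/3.64 = 3.874 half-value layers → attenuation 2^(−3.874) = 0.06820.
Combined: 2.429 × 0.06820 = 0.1657 mrem/h.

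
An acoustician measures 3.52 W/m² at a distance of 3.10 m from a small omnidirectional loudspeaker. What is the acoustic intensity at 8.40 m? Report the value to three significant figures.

By the inverse-square law, the rate at 8.40 m is
3.52 × (3.10/8.40)² = 3.52 × 0.1362 = 0.4794 W/m².

0.479 W/m²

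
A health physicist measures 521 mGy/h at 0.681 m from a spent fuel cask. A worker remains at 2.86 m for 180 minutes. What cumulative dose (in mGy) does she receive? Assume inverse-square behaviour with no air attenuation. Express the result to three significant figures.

Intensity scales as (d₁/d₂)², so rate at 2.86 m:
(0.681/2.86)² = 0.05670, so 521 × 0.05670 = 29.54 mGy/h.
Dose = rate × time = 29.54 mGy/h × 3.000 h = 88.62 mGy.

88.6 mGy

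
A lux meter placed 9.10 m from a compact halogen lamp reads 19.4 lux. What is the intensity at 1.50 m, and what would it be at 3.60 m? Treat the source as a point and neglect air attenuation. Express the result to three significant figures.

Intensity scales as (d₁/d₂)², so
At 1.50 m: (9.10/1.50)² = 36.80, so 19.4 × 36.80 = 713.9 lux
At 3.60 m: (1.50/3.60)² = 0.1736, so 713.9 × 0.1736 = 123.9 lux.

714 lux; 124 lux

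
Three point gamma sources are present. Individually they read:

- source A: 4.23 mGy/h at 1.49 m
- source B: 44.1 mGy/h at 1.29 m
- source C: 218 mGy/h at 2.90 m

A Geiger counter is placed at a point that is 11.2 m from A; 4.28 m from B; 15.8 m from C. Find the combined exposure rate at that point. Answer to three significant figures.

By superposition, sum each source's inverse-square contribution:
A: 4.23 × (1.49/11.2)² = 0.07486 mGy/h
B: 44.1 × (1.29/4.28)² = 4.006 mGy/h
C: 218 × (2.90/15.8)² = 7.344 mGy/h
Total = 0.07486 + 4.006 + 7.344 = 11.42 mGy/h.

11.4 mGy/h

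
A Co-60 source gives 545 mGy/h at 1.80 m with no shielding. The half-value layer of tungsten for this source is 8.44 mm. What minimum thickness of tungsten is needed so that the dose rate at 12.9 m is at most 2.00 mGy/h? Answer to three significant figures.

At 12.9 m, distance alone gives (1.80/12.9)² = 0.01947, so 545 × 0.01947 = 10.61 mGy/h.
Further attenuation needed: 10.61/2.00 = 5.305.
n = log₂(5.305) = 2.407 half-value layers.
Thickness = 2.407 × 8.44 mm = 20.32 mm.

20.3 mm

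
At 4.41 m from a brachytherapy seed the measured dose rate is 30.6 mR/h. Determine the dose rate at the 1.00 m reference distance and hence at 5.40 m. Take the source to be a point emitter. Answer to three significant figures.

Using I₁d₁² = I₂d₂²,
At 1.00 m: (4.41/1.00)² = 19.45, so 30.6 × 19.45 = 595.2 mR/h
At 5.40 m: (1.00/5.40)² = 0.03429, so 595.2 × 0.03429 = 20.41 mR/h.

595 mR/h; 20.4 mR/h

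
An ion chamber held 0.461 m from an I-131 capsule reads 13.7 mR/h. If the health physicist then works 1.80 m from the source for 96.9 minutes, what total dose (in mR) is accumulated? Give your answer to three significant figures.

Since intensity falls as 1/r², rate at 1.80 m:
(0.461/1.80)² = 0.06559, so 13.7 × 0.06559 = 0.8986 mR/h.
Dose = rate × time = 0.8986 mR/h × 1.615 h = 1.451 mR.

1.45 mR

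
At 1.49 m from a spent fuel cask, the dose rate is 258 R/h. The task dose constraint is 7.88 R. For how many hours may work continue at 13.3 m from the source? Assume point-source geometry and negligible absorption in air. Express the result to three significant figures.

2.43 h

By the inverse-square law, rate at 13.3 m:
(1.49/13.3)² = 0.01255, so 258 × 0.01255 = 3.238 R/h.
Stay time = 7.88 R ÷ 3.238 R/h = 2.434 h.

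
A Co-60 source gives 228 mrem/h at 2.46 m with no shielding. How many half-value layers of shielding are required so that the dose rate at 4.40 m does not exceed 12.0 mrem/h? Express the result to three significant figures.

2.57 half-value layers

At 4.40 m, distance alone gives (2.46/4.40)² = 0.3126, so 228 × 0.3126 = 71.27 mrem/h.
Further attenuation needed: 71.27/12.0 = 5.939.
n = log₂(5.939) = 2.570 half-value layers.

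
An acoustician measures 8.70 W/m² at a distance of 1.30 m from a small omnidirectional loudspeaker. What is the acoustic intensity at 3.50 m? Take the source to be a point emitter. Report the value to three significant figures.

Using I₁d₁² = I₂d₂², the rate at 3.50 m is
(1.30/3.50)² = 0.1380, so 8.70 × 0.1380 = 1.201 W/m².

1.20 W/m²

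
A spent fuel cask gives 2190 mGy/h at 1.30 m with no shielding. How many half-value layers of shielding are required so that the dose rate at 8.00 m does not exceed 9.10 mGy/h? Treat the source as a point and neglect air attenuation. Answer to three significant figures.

2.67 half-value layers

At 8.00 m, distance alone gives (1.30/8.00)² = 0.02641, so 2190 × 0.02641 = 57.84 mGy/h.
Further attenuation needed: 57.84/9.10 = 6.356.
n = log₂(6.356) = 2.668 half-value layers.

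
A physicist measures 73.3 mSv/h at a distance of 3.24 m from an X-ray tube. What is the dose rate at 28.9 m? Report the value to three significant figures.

0.921 mSv/h

Applying the 1/r² law, the rate at 28.9 m is
(3.24/28.9)² = 0.01257, so 73.3 × 0.01257 = 0.9214 mSv/h.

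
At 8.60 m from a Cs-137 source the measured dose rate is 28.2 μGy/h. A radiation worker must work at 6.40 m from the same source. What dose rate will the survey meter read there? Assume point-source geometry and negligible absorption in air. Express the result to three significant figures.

50.9 μGy/h

By the inverse-square law, scaling from 8.60 m to 6.40 m:
(8.60/6.40)² = 1.806, so 28.2 × 1.806 = 50.93 μGy/h.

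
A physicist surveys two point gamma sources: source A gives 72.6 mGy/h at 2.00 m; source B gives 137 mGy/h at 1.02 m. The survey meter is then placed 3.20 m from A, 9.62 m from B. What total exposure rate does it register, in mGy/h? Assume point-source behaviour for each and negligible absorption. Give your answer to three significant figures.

By superposition, sum each source's inverse-square contribution:
A: 72.6 × (2.00/3.20)² = 28.36 mGy/h
B: 137 × (1.02/9.62)² = 1.540 mGy/h
Total = 28.36 + 1.540 = 29.90 mGy/h.

29.9 mGy/h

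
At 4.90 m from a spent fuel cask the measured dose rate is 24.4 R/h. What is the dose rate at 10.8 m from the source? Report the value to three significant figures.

Applying the 1/r² law, scaling from 4.90 m to 10.8 m:
(4.90/10.8)² = 0.2058, so 24.4 × 0.2058 = 5.022 R/h.

5.02 R/h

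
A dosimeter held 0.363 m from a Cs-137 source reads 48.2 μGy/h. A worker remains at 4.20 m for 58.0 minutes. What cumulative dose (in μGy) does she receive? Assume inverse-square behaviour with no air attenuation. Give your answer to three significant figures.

0.348 μGy

Applying the 1/r² law, rate at 4.20 m:
(0.363/4.20)² = 0.007470, so 48.2 × 0.007470 = 0.3601 μGy/h.
Dose = rate × time = 0.3601 μGy/h × 0.9667 h = 0.3481 μGy.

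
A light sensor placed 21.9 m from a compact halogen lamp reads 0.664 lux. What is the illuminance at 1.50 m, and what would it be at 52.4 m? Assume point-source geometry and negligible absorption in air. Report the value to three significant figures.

Applying the 1/r² law,
At 1.50 m: (21.9/1.50)² = 213.2, so 0.664 × 213.2 = 141.6 lux
At 52.4 m: 141.6 × (1.50/52.4)² = 141.6 × 0.0008194 = 0.1160 lux.

142 lux; 0.116 lux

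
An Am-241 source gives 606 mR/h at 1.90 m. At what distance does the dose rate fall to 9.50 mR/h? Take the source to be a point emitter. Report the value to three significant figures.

15.2 m

Using I₁d₁² = I₂d₂², d₂ = d₁·√(I₁/I₂).
I₁/I₂ = 606/9.50 = 63.79, so d₂ = 1.90 × √63.79 = 15.18 m.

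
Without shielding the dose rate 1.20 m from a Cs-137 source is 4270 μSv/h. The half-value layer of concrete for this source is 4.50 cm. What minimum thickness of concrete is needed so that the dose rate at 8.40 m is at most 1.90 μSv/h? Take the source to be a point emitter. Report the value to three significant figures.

At 8.40 m, distance alone gives 4270 × (1.20/8.40)² = 4270 × 0.02041 = 87.15 μSv/h.
Further attenuation needed: 87.15/1.90 = 45.87.
n = log₂(45.87) = 5.519 half-value layers.
Thickness = 5.519 × 4.50 cm = 24.84 cm.

24.8 cm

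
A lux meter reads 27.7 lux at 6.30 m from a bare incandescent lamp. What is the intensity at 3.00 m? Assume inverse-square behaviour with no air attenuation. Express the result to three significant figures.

122 lux

Since intensity falls as 1/r², the rate at 3.00 m is
27.7 × (6.30/3.00)² = 27.7 × 4.410 = 122.2 lux.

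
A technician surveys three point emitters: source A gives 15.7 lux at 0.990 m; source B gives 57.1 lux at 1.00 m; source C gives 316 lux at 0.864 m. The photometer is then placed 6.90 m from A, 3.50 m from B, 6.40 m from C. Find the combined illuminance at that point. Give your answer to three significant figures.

10.7 lux

Each source contributes Iᵢ·(dᵢ/rᵢ)²; contributions add.
A: 15.7 × (0.990/6.90)² = 0.3232 lux
B: 57.1 × (1.00/3.50)² = 4.661 lux
C: 316 × (0.864/6.40)² = 5.759 lux
Total = 0.3232 + 4.661 + 5.759 = 10.74 lux.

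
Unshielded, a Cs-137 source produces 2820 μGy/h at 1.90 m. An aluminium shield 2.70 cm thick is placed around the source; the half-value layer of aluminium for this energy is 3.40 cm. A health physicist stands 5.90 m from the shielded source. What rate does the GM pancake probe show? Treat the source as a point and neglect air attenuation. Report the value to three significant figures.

169 μGy/h

Distance alone: 2820 × (1.90/5.90)² = 2820 × 0.1037 = 292.4 μGy/h.
Shield: 2.70/3.40 = 0.7941 half-value layers → attenuation 2^(−0.7941) = 0.5767.
Combined: 292.4 × 0.5767 = 168.6 μGy/h.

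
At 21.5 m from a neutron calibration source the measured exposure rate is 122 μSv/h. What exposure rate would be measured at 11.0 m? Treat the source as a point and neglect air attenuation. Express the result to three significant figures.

By the inverse-square law, scaling from 21.5 m to 11.0 m:
(21.5/11.0)² = 3.820, so 122 × 3.820 = 466.0 μSv/h.

466 μSv/h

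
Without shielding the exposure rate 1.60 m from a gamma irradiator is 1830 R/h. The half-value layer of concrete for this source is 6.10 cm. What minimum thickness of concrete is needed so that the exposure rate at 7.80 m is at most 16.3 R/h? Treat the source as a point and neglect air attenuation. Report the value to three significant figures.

13.7 cm

At 7.80 m, distance alone gives 1830 × (1.60/7.80)² = 1830 × 0.04208 = 77.01 R/h.
Further attenuation needed: 77.01/16.3 = 4.725.
n = log₂(4.725) = 2.240 half-value layers.
Thickness = 2.240 × 6.10 cm = 13.66 cm.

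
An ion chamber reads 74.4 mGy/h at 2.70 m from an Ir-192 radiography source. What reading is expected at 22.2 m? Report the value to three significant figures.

1.10 mGy/h

Applying the 1/r² law, the rate at 22.2 m is
(2.70/22.2)² = 0.01479, so 74.4 × 0.01479 = 1.100 mGy/h.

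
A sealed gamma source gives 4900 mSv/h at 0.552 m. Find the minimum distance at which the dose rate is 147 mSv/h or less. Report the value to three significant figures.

3.19 m

Since intensity falls as 1/r², d₂ = d₁·√(I₁/I₂).
I₁/I₂ = 4900/147 = 33.33, so d₂ = 0.552 × √33.33 = 3.187 m.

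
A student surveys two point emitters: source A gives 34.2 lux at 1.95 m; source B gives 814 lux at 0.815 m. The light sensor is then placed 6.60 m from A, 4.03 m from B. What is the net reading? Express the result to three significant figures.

36.3 lux

Each source contributes Iᵢ·(dᵢ/rᵢ)²; contributions add.
A: 34.2 × (1.95/6.60)² = 2.985 lux
B: 814 × (0.815/4.03)² = 33.29 lux
Total = 2.985 + 33.29 = 36.27 lux.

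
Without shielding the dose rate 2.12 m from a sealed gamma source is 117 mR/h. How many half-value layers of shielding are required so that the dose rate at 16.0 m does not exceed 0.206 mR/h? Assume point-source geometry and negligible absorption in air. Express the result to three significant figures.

3.32 half-value layers

At 16.0 m, distance alone gives 117 × (2.12/16.0)² = 117 × 0.01756 = 2.055 mR/h.
Further attenuation needed: 2.055/0.206 = 9.976.
n = log₂(9.976) = 3.318 half-value layers.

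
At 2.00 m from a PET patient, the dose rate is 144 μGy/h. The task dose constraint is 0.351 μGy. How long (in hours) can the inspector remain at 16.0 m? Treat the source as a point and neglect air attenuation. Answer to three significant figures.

Since intensity falls as 1/r², rate at 16.0 m:
144 × (2.00/16.0)² = 144 × 0.01562 = 2.249 μGy/h.
Stay time = 0.351 μGy ÷ 2.249 μGy/h = 0.1561 h.

0.156 h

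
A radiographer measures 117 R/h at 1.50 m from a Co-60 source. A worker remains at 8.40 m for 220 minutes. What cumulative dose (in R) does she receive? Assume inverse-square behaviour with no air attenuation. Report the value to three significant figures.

13.7 R

By the inverse-square law, rate at 8.40 m:
(1.50/8.40)² = 0.03189, so 117 × 0.03189 = 3.731 R/h.
Dose = rate × time = 3.731 R/h × 3.667 h = 13.68 R.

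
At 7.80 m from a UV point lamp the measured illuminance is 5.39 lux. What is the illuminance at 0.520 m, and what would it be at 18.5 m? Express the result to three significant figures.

1210 lux; 0.958 lux

By the inverse-square law,
At 0.520 m: 5.39 × (7.80/0.520)² = 5.39 × 225.0 = 1213 lux
At 18.5 m: 1213 × (0.520/18.5)² = 1213 × 0.0007901 = 0.9584 lux.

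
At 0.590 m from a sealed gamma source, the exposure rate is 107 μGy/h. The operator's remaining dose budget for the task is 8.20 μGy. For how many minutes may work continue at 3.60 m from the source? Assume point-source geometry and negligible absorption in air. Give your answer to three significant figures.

171 min

Since intensity falls as 1/r², rate at 3.60 m:
107 × (0.590/3.60)² = 107 × 0.02686 = 2.874 μGy/h.
Stay time = 8.20 μGy ÷ 2.874 μGy/h = 2.853 h = 171.2 min.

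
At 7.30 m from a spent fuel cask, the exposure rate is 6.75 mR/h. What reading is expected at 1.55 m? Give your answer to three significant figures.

Applying the 1/r² law, the rate at 1.55 m is
(7.30/1.55)² = 22.18, so 6.75 × 22.18 = 149.7 mR/h.

150 mR/h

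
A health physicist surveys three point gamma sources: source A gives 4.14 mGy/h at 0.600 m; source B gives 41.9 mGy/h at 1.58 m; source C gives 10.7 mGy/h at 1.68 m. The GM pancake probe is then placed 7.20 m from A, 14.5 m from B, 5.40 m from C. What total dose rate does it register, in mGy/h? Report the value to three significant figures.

1.56 mGy/h

By superposition, sum each source's inverse-square contribution:
A: 4.14 × (0.600/7.20)² = 0.02875 mGy/h
B: 41.9 × (1.58/14.5)² = 0.4975 mGy/h
C: 10.7 × (1.68/5.40)² = 1.036 mGy/h
Total = 0.02875 + 0.4975 + 1.036 = 1.562 mGy/h.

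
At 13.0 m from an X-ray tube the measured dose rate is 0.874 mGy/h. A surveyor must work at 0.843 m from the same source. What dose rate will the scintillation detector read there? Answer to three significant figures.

208 mGy/h

By the inverse-square law, scaling from 13.0 m to 0.843 m:
(13.0/0.843)² = 237.8, so 0.874 × 237.8 = 207.8 mGy/h.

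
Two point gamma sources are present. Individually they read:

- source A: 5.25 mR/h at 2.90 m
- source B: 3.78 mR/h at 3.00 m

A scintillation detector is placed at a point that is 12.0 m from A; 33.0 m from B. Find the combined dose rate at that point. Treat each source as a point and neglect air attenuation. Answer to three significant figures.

0.338 mR/h

By superposition, sum each source's inverse-square contribution:
A: 5.25 × (2.90/12.0)² = 0.3066 mR/h
B: 3.78 × (3.00/33.0)² = 0.03124 mR/h
Total = 0.3066 + 0.03124 = 0.3378 mR/h.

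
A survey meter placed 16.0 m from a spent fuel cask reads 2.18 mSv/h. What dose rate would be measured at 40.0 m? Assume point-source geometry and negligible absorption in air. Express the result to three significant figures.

Since intensity falls as 1/r², scaling from 16.0 m to 40.0 m:
(16.0/40.0)² = 0.1600, so 2.18 × 0.1600 = 0.3488 mSv/h.

0.349 mSv/h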